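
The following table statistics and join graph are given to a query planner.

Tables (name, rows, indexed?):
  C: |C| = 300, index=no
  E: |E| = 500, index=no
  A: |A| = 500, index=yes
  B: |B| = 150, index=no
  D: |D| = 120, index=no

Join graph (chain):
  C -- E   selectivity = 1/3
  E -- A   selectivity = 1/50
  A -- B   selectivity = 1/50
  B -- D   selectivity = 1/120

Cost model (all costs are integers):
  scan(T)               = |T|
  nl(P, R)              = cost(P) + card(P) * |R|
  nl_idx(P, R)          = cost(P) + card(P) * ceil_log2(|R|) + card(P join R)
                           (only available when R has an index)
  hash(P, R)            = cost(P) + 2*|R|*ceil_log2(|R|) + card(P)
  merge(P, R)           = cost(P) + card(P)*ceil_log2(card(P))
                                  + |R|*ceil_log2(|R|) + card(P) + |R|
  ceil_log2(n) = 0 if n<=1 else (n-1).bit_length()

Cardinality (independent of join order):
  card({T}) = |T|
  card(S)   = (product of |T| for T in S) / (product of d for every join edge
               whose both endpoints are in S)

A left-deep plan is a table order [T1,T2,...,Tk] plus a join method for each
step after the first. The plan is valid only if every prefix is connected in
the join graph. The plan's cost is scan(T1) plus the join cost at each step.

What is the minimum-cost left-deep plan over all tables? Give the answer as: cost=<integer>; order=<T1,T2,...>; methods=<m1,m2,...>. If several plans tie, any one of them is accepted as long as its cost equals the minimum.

Selinger DP (subsets sized 1..n):
  {C}: scan cost=300, card=300
  {E}: scan cost=500, card=500
  {A}: scan cost=500, card=500
  {B}: scan cost=150, card=150
  {D}: scan cost=120, card=120
  {CE}: card=50000; try (C,hash)→6400, (E,merge)→8300, (C,merge)→8500, (E,hash)→9600, (E,nl)→150300, (C,nl)→150500; best=6400 via (C,hash)
  {AE}: card=5000; try (E,hash)→10000, (A,hash)→10000, (A,nl_idx)→10000, (E,merge)→10500, (A,merge)→10500, (E,nl)→250500 …(+1); best=10000 via (E,hash)
  {AB}: card=1500; try (A,nl_idx)→3000, (B,hash)→3400, (A,merge)→6500, (B,merge)→6850, (A,hash)→9300, (A,nl)→75150 …(+1); best=3000 via (A,nl_idx)
  {BD}: card=150; try (D,hash)→1980, (B,merge)→2430, (D,merge)→2460, (B,hash)→2640, (B,nl)→18120, (D,nl)→18150; best=1980 via (D,hash)
  {ACE}: card=500000; try (C,hash)→20400, (A,hash)→65400, (C,merge)→83000, (A,merge)→861400, (A,nl_idx)→956400, (C,nl)→1510000 …(+1); best=20400 via (C,hash)
  {ABE}: card=15000; try (E,hash)→13500, (B,hash)→17400, (E,merge)→26000, (B,merge)→81350, (E,nl)→753000, (B,nl)→760000; best=13500 via (E,hash)
  {ABD}: card=1500; try (A,nl_idx)→4830, (D,hash)→6180, (A,merge)→8330, (A,hash)→11130, (D,merge)→21960, (A,nl)→76980 …(+1); best=4830 via (A,nl_idx)
  {ABCE}: card=1500000; try (C,hash)→33900, (C,merge)→241500, (B,hash)→522800, (C,nl)→4513500, (B,merge)→10021750, (B,nl)→75020400; best=33900 via (C,hash)
  {ABDE}: card=15000; try (E,hash)→15330, (E,merge)→27830, (D,hash)→30180, (D,merge)→239460, (E,nl)→754830, (D,nl)→1813500; best=15330 via (E,hash)
  {ABCDE}: card=1500000; try (C,hash)→35730, (C,merge)→243330, (D,hash)→1535580, (C,nl)→4515330, (D,merge)→33034860, (D,nl)→180033900; best=35730 via (C,hash)

cost=35730; order=B,D,A,E,C; methods=hash,nl_idx,hash,hash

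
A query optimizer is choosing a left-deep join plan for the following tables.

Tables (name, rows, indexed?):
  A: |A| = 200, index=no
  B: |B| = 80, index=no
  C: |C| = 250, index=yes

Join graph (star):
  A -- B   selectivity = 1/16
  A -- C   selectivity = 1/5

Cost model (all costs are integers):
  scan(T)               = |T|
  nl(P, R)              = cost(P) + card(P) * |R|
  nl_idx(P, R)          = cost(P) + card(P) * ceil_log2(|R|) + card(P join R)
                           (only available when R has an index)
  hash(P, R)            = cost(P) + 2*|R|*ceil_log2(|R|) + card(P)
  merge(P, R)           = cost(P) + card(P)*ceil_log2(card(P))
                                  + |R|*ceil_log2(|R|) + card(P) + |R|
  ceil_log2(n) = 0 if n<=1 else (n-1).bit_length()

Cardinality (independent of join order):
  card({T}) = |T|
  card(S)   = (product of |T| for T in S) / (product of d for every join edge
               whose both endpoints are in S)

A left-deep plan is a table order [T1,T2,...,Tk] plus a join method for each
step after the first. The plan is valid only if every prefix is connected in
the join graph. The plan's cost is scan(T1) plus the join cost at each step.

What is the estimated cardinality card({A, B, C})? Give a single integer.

50000

Tables in S: A(200), B(80), C(250)
Edges inside S: A-B(d=16), A-C(d=5)
numerator = 200 * 80 * 250 = 4000000
denominator = 16 * 5 = 80
card(S) = 4000000 / 80 = 50000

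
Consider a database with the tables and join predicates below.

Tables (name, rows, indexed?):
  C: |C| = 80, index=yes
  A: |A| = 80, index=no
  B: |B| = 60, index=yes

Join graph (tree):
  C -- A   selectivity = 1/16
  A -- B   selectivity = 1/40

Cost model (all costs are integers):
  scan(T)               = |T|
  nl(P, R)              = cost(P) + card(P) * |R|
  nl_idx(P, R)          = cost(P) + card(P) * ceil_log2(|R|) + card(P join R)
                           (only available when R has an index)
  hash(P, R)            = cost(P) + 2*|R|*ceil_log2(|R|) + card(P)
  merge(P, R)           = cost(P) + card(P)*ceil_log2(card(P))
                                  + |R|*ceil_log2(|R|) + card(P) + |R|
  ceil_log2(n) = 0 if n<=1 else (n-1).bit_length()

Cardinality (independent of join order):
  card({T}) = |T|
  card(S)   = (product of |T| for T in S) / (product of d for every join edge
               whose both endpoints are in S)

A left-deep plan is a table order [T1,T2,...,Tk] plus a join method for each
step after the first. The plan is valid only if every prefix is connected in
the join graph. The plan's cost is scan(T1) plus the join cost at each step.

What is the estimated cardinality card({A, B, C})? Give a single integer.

600

Tables in S: A(80), B(60), C(80)
Edges inside S: C-A(d=16), A-B(d=40)
numerator = 80 * 60 * 80 = 384000
denominator = 16 * 40 = 640
card(S) = 384000 / 640 = 600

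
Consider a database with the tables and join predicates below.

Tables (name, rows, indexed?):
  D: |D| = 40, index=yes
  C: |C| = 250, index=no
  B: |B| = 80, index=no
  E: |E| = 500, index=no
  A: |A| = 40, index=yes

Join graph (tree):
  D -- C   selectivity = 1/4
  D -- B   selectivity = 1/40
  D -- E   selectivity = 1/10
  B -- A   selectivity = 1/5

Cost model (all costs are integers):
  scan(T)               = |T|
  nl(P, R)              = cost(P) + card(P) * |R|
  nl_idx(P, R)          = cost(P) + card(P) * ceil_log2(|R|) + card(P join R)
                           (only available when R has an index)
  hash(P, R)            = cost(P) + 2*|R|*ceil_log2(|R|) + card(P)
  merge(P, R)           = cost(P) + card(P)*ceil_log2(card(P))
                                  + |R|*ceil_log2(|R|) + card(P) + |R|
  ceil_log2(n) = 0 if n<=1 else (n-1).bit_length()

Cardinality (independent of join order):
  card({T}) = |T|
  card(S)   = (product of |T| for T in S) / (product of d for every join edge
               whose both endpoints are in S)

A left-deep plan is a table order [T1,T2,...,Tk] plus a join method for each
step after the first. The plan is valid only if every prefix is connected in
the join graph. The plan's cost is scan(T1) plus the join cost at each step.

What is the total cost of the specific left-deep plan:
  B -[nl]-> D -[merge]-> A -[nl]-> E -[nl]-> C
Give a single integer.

step 1: scan B: cost=80, card=80
step 2: join D via nl
    card(P join D) = 80*40/(40) = 80
    cost = 80 + 80*40 = 3280
step 3: join A via merge
    card(P join A) = 80*40/(5) = 640
    cost = 3280 + 80*7 + 40*6 + 80 + 40 = 4200
step 4: join E via nl
    card(P join E) = 640*500/(10) = 32000
    cost = 4200 + 640*500 = 324200
step 5: join C via nl
    card(P join C) = 32000*250/(4) = 2000000
    cost = 324200 + 32000*250 = 8324200

8324200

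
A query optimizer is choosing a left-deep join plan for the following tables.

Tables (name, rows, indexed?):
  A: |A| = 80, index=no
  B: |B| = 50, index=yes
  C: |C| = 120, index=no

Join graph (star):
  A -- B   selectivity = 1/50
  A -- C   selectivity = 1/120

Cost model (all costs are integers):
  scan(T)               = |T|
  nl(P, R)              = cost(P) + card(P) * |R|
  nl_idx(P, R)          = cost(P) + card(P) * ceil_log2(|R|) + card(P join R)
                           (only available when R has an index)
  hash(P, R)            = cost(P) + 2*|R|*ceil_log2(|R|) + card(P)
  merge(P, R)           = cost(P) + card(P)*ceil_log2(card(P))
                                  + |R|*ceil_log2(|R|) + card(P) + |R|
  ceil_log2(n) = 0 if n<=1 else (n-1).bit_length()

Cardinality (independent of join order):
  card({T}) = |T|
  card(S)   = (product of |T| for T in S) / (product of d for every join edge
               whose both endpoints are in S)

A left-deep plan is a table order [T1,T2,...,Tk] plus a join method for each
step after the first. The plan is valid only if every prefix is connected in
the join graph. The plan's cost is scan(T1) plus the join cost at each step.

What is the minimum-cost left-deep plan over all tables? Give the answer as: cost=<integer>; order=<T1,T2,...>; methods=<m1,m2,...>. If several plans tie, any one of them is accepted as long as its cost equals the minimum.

Selinger DP (subsets sized 1..n):
  {A}: scan cost=80, card=80
  {B}: scan cost=50, card=50
  {C}: scan cost=120, card=120
  {AB}: card=80; try (B,nl_idx)→640, (B,hash)→760, (A,merge)→1040, (B,merge)→1070, (A,hash)→1220, (A,nl)→4050 …(+1); best=640 via (B,nl_idx)
  {AC}: card=80; try (A,hash)→1360, (C,merge)→1680, (A,merge)→1720, (C,hash)→1840, (C,nl)→9680, (A,nl)→9720; best=1360 via (A,hash)
  {ABC}: card=80; try (B,nl_idx)→1920, (B,hash)→2040, (C,merge)→2240, (B,merge)→2350, (C,hash)→2400, (B,nl)→5360 …(+1); best=1920 via (B,nl_idx)

cost=1920; order=C,A,B; methods=hash,nl_idx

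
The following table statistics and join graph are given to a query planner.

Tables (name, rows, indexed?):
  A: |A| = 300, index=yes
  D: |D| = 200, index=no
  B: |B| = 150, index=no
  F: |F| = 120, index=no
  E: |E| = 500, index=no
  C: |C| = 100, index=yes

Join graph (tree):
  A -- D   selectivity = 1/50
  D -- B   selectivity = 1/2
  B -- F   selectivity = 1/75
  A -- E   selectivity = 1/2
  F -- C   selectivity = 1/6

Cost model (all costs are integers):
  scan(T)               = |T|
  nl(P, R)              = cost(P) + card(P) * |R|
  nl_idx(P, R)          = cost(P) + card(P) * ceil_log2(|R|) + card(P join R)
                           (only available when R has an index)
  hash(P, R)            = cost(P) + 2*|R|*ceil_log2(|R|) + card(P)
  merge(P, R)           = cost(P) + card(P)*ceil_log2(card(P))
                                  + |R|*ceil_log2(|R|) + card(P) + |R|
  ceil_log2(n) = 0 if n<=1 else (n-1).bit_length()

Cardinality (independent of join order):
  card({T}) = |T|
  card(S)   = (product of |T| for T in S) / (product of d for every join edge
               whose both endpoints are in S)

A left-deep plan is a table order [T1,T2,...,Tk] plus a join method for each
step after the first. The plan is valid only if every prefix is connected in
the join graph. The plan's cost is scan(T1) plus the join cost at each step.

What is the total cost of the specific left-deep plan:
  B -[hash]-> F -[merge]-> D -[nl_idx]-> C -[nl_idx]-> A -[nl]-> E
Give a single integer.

step 1: scan B: cost=150, card=150
step 2: join F via hash
    card(P join F) = 150*120/(75) = 240
    cost = 150 + 2*120*7 + 150 = 1980
step 3: join D via merge
    card(P join D) = 240*200/(2) = 24000
    cost = 1980 + 240*8 + 200*8 + 240 + 200 = 5940
step 4: join C via nl_idx
    card(P join C) = 24000*100/(6) = 400000
    cost = 5940 + 24000*7 + 400000 = 573940
step 5: join A via nl_idx
    card(P join A) = 400000*300/(50) = 2400000
    cost = 573940 + 400000*9 + 2400000 = 6573940
step 6: join E via nl
    card(P join E) = 2400000*500/(2) = 600000000
    cost = 6573940 + 2400000*500 = 1206573940

1206573940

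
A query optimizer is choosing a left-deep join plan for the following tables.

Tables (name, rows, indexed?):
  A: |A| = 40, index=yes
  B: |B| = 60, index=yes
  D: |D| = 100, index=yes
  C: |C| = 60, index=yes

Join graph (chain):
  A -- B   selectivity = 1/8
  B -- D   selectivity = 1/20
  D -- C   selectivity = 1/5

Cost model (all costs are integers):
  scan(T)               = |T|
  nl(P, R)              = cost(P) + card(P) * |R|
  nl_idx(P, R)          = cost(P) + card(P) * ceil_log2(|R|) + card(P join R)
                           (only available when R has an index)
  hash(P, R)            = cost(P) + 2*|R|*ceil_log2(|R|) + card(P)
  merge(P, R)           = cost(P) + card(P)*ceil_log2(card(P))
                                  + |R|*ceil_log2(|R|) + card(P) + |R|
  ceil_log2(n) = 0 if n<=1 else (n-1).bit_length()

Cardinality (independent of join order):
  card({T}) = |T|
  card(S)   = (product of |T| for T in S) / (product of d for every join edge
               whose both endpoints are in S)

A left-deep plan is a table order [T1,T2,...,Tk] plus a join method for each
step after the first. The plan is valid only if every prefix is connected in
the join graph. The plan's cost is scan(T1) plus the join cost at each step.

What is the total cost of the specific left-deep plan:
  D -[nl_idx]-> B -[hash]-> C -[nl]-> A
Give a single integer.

step 1: scan D: cost=100, card=100
step 2: join B via nl_idx
    card(P join B) = 100*60/(20) = 300
    cost = 100 + 100*6 + 300 = 1000
step 3: join C via hash
    card(P join C) = 300*60/(5) = 3600
    cost = 1000 + 2*60*6 + 300 = 2020
step 4: join A via nl
    card(P join A) = 3600*40/(8) = 18000
    cost = 2020 + 3600*40 = 146020

146020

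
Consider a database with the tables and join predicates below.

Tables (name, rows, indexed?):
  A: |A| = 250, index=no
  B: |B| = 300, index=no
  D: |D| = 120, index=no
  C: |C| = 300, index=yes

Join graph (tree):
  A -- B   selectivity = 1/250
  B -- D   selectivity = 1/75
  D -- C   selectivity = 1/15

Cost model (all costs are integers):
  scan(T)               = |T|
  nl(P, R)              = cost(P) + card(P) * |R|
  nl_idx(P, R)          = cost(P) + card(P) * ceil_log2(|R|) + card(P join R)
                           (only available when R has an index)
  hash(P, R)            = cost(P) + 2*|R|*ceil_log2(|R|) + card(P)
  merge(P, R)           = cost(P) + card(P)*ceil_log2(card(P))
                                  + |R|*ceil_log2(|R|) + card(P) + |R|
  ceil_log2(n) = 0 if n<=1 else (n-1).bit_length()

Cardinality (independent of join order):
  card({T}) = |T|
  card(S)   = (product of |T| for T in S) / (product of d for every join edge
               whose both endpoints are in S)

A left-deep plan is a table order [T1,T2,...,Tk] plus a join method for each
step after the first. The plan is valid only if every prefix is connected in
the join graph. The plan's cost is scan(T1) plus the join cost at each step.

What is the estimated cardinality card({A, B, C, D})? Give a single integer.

Tables in S: A(250), B(300), C(300), D(120)
Edges inside S: A-B(d=250), B-D(d=75), D-C(d=15)
numerator = 250 * 300 * 300 * 120 = 2700000000
denominator = 250 * 75 * 15 = 281250
card(S) = 2700000000 / 281250 = 9600

9600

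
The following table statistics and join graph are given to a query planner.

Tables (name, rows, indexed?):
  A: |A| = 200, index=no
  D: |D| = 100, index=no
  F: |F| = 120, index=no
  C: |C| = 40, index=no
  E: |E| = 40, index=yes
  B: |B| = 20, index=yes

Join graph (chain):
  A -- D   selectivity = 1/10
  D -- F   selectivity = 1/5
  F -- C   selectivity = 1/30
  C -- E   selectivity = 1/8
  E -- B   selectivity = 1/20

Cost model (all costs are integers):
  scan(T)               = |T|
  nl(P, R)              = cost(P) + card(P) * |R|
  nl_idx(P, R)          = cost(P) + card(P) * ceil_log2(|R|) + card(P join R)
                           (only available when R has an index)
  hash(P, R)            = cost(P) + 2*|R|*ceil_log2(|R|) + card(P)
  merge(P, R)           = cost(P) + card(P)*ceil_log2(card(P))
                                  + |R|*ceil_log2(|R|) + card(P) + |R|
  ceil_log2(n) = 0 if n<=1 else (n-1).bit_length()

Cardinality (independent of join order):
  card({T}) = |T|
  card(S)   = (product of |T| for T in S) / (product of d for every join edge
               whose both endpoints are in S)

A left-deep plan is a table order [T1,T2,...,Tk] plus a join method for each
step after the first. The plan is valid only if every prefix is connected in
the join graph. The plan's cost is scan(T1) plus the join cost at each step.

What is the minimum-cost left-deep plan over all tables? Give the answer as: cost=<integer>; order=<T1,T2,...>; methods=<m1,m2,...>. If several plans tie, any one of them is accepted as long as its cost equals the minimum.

cost=23760; order=F,C,E,B,D,A; methods=hash,hash,hash,hash,hash

Selinger DP (subsets sized 1..n):
  {A}: scan cost=200, card=200
  {D}: scan cost=100, card=100
  {F}: scan cost=120, card=120
  {C}: scan cost=40, card=40
  {E}: scan cost=40, card=40
  {B}: scan cost=20, card=20
  {AD}: card=2000; try (D,hash)→1800, (A,merge)→2700, (D,merge)→2800, (A,hash)→3400, (A,nl)→20100, (D,nl)→20200; best=1800 via (D,hash)
  {DF}: card=2400; try (D,hash)→1640, (F,merge)→1860, (F,hash)→1880, (D,merge)→1880, (F,nl)→12100, (D,nl)→12120; best=1640 via (D,hash)
  {CF}: card=160; try (C,hash)→720, (F,merge)→1280, (C,merge)→1360, (F,hash)→1760, (F,nl)→4840, (C,nl)→4920; best=720 via (C,hash)
  {CE}: card=200; try (E,nl_idx)→480, (E,hash)→560, (C,hash)→560, (E,merge)→600, (C,merge)→600, (E,nl)→1640 …(+1); best=480 via (E,nl_idx)
  {BE}: card=40; try (E,nl_idx)→180, (B,hash)→280, (B,nl_idx)→280, (E,merge)→420, (B,merge)→440, (E,hash)→520 …(+2); best=180 via (E,nl_idx)
  {ADF}: card=48000; try (F,hash)→5480, (A,hash)→7240, (F,merge)→26760, (A,merge)→34640, (F,nl)→241800, (A,nl)→481640; best=5480 via (F,hash)
  {CDF}: card=3200; try (D,hash)→2280, (D,merge)→2960, (C,hash)→4520, (D,nl)→16720, (C,merge)→33120, (C,nl)→97640; best=2280 via (D,hash)
  {CEF}: card=800; try (E,hash)→1360, (F,hash)→2360, (E,merge)→2440, (E,nl_idx)→2480, (F,merge)→3240, (E,nl)→7120 …(+1); best=1360 via (E,hash)
  {BCE}: card=200; try (C,hash)→700, (C,merge)→740, (B,hash)→880, (B,nl_idx)→1680, (C,nl)→1780, (B,merge)→2400 …(+1); best=700 via (C,hash)
  {ACDF}: card=64000; try (A,hash)→8680, (A,merge)→45680, (C,hash)→53960, (A,nl)→642280, (C,merge)→821760, (C,nl)→1925480; best=8680 via (A,hash)
  {CDEF}: card=16000; try (D,hash)→3560, (E,hash)→5960, (D,merge)→10960, (E,nl_idx)→37480, (E,merge)→44160, (D,nl)→81360 …(+1); best=3560 via (D,hash)
  {BCEF}: card=800; try (B,hash)→2360, (F,hash)→2580, (F,merge)→3460, (B,nl_idx)→6160, (B,merge)→10280, (B,nl)→17360 …(+1); best=2360 via (B,hash)
  {ACDEF}: card=320000; try (A,hash)→22760, (E,hash)→73160, (A,merge)→245360, (E,nl_idx)→712680, (E,merge)→1096960, (E,nl)→2568680 …(+1); best=22760 via (A,hash)
  {BCDEF}: card=16000; try (D,hash)→4560, (D,merge)→11960, (B,hash)→19760, (D,nl)→82360, (B,nl_idx)→99560, (B,merge)→243680 …(+1); best=4560 via (D,hash)
  {ABCDEF}: card=320000; try (A,hash)→23760, (A,merge)→246360, (B,hash)→342960, (B,nl_idx)→1942760, (A,nl)→3204560, (B,nl)→6422760 …(+1); best=23760 via (A,hash)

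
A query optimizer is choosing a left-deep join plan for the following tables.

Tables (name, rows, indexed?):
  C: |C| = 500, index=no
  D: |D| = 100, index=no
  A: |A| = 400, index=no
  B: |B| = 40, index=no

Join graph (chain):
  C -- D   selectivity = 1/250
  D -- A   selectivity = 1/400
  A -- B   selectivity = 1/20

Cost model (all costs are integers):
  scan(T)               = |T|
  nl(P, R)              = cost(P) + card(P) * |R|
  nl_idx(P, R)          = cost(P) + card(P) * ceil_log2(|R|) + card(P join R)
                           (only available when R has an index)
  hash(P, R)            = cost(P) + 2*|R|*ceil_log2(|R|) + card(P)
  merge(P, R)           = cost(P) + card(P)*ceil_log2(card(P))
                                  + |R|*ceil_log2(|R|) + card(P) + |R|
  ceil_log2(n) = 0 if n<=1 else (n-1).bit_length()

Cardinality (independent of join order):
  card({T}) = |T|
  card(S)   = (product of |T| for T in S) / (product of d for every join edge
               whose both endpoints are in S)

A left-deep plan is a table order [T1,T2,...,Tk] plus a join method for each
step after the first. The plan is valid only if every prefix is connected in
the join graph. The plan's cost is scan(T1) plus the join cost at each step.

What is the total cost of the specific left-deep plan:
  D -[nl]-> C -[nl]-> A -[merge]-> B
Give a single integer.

132180

step 1: scan D: cost=100, card=100
step 2: join C via nl
    card(P join C) = 100*500/(250) = 200
    cost = 100 + 100*500 = 50100
step 3: join A via nl
    card(P join A) = 200*400/(400) = 200
    cost = 50100 + 200*400 = 130100
step 4: join B via merge
    card(P join B) = 200*40/(20) = 400
    cost = 130100 + 200*8 + 40*6 + 200 + 40 = 132180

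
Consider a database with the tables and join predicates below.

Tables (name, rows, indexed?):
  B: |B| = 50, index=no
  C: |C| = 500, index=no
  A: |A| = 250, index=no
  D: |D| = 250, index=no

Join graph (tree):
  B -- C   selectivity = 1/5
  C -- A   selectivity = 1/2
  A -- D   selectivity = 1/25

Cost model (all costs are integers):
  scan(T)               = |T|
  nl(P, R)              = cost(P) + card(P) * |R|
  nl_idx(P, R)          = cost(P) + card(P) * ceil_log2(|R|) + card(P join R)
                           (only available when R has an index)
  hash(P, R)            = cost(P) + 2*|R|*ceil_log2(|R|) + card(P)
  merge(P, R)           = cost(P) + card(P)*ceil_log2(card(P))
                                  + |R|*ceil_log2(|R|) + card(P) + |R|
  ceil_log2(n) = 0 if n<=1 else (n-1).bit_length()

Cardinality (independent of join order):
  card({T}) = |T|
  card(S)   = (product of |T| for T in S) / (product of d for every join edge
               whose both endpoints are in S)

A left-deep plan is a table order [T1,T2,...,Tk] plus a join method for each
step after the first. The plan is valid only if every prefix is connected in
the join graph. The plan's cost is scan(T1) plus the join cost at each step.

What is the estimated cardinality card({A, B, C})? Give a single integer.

Tables in S: A(250), B(50), C(500)
Edges inside S: B-C(d=5), C-A(d=2)
numerator = 250 * 50 * 500 = 6250000
denominator = 5 * 2 = 10
card(S) = 6250000 / 10 = 625000

625000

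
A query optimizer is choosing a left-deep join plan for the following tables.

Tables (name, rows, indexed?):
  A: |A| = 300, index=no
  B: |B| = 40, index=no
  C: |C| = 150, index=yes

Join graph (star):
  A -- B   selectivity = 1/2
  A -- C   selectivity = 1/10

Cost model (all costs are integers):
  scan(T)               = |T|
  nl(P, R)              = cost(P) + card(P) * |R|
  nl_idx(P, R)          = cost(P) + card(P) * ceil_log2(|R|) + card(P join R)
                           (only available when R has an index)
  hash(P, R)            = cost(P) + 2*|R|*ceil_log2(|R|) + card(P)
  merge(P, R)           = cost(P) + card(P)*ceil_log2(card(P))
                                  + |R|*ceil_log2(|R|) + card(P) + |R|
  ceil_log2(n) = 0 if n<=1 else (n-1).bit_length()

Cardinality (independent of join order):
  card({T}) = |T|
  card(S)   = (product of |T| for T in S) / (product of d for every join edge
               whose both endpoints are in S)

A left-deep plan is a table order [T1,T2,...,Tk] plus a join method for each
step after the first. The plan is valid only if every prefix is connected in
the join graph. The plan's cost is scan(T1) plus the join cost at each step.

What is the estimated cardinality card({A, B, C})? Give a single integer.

Tables in S: A(300), B(40), C(150)
Edges inside S: A-B(d=2), A-C(d=10)
numerator = 300 * 40 * 150 = 1800000
denominator = 2 * 10 = 20
card(S) = 1800000 / 20 = 90000

90000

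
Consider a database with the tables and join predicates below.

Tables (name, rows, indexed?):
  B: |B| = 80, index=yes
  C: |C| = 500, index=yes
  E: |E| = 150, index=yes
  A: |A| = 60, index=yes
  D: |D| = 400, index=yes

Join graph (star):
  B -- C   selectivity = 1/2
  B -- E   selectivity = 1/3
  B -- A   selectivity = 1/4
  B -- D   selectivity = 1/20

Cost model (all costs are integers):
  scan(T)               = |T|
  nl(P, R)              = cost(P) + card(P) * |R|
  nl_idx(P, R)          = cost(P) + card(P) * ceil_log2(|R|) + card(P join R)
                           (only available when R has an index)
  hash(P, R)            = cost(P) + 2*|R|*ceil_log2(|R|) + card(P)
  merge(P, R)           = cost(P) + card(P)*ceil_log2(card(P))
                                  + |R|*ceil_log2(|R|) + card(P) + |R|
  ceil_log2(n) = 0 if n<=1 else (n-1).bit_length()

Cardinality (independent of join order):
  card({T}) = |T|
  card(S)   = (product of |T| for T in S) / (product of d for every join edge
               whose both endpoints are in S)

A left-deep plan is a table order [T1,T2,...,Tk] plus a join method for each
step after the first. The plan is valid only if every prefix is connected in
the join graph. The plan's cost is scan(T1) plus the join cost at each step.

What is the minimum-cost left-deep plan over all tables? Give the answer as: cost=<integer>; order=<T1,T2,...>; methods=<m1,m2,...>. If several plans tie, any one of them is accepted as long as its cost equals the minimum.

cost=1239640; order=D,B,A,E,C; methods=hash,hash,hash,hash

Selinger DP (subsets sized 1..n):
  {B}: scan cost=80, card=80
  {C}: scan cost=500, card=500
  {E}: scan cost=150, card=150
  {A}: scan cost=60, card=60
  {D}: scan cost=400, card=400
  {BC}: card=20000; try (B,hash)→2120, (C,merge)→5720, (B,merge)→6140, (C,hash)→9160, (C,nl_idx)→20800, (B,nl_idx)→24000 …(+2); best=2120 via (B,hash)
  {BE}: card=4000; try (B,hash)→1420, (E,merge)→2070, (B,merge)→2140, (E,hash)→2560, (E,nl_idx)→4720, (B,nl_idx)→5200 …(+2); best=1420 via (B,hash)
  {AB}: card=1200; try (A,hash)→880, (B,merge)→1120, (A,merge)→1140, (B,hash)→1240, (B,nl_idx)→1680, (A,nl_idx)→1760 …(+2); best=880 via (A,hash)
  {BD}: card=1600; try (B,hash)→1920, (D,nl_idx)→2400, (D,merge)→4720, (B,nl_idx)→4800, (B,merge)→5040, (D,hash)→7360 …(+2); best=1920 via (B,hash)
  {BCE}: card=1000000; try (C,hash)→14420, (E,hash)→24520, (C,merge)→58420, (E,merge)→323470, (C,nl_idx)→1037420, (E,nl_idx)→1162120 …(+2); best=14420 via (C,hash)
  {ABC}: card=300000; try (C,hash)→11080, (C,merge)→20280, (A,hash)→22840, (C,nl_idx)→311680, (A,merge)→322540, (A,nl_idx)→422120 …(+2); best=11080 via (C,hash)
  {BCD}: card=400000; try (C,hash)→12520, (C,merge)→26120, (D,hash)→29320, (D,merge)→326120, (C,nl_idx)→416320, (D,nl_idx)→582120 …(+2); best=12520 via (C,hash)
  {ABE}: card=60000; try (E,hash)→4480, (A,hash)→6140, (E,merge)→16630, (A,merge)→53840, (E,nl_idx)→70480, (A,nl_idx)→85420 …(+2); best=4480 via (E,hash)
  {BDE}: card=80000; try (E,hash)→5920, (D,hash)→12620, (E,merge)→22470, (D,merge)→57420, (E,nl_idx)→94720, (D,nl_idx)→117420 …(+2); best=5920 via (E,hash)
  {ABD}: card=24000; try (A,hash)→4240, (D,hash)→9280, (D,merge)→19280, (A,merge)→21540, (A,nl_idx)→35520, (D,nl_idx)→35680 …(+2); best=4240 via (A,hash)
  {ABCE}: card=15000000; try (C,hash)→73480, (E,hash)→313480, (A,hash)→1015140, (C,merge)→1029480, (E,merge)→6012430, (C,nl_idx)→15544480 …(+6); best=73480 via (C,hash)
  {BCDE}: card=20000000; try (C,hash)→94920, (E,hash)→414920, (D,hash)→1021620, (C,merge)→1450920, (E,merge)→8013870, (C,nl_idx)→20725920 …(+6); best=94920 via (C,hash)
  {ABCD}: card=6000000; try (C,hash)→37240, (D,hash)→318280, (C,merge)→393240, (A,hash)→413240, (D,merge)→6015080, (C,nl_idx)→6220240 …(+6); best=37240 via (C,hash)
  {ABDE}: card=1200000; try (E,hash)→30640, (D,hash)→71680, (A,hash)→86640, (E,merge)→389590, (D,merge)→1028480, (E,nl_idx)→1396240 …(+6); best=30640 via (E,hash)
  {ABCDE}: card=300000000; try (C,hash)→1239640, (E,hash)→6039640, (D,hash)→15080680, (A,hash)→20095640, (C,merge)→26435640, (E,merge)→144038590 …(+10); best=1239640 via (C,hash)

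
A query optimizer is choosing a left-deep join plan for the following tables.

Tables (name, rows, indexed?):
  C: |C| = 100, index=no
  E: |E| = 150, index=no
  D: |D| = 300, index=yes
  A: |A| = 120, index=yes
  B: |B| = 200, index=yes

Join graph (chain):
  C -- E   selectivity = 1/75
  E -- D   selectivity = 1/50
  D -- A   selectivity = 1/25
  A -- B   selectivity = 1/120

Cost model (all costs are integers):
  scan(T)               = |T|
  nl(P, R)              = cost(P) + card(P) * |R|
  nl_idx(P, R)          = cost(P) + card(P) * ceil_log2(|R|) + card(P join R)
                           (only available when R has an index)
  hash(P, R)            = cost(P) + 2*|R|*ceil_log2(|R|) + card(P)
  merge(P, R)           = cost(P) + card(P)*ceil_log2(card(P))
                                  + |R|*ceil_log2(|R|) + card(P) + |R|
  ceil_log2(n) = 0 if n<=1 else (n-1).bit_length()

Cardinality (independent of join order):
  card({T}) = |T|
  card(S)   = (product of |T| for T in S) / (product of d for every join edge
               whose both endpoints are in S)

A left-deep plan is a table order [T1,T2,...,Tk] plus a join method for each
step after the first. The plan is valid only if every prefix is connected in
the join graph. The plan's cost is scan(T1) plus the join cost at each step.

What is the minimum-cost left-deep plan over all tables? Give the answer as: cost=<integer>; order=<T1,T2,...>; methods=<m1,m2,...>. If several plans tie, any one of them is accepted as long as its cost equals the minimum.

Selinger DP (subsets sized 1..n):
  {C}: scan cost=100, card=100
  {E}: scan cost=150, card=150
  {D}: scan cost=300, card=300
  {A}: scan cost=120, card=120
  {B}: scan cost=200, card=200
  {CE}: card=200; try (C,hash)→1700, (E,merge)→2250, (C,merge)→2300, (E,hash)→2600, (E,nl)→15100, (C,nl)→15150; best=1700 via (C,hash)
  {DE}: card=900; try (D,nl_idx)→2400, (E,hash)→3000, (D,merge)→4500, (E,merge)→4650, (D,hash)→5700, (D,nl)→45150 …(+1); best=2400 via (D,nl_idx)
  {AD}: card=1440; try (A,hash)→2280, (D,nl_idx)→2640, (A,nl_idx)→3840, (D,merge)→4080, (A,merge)→4260, (D,hash)→5640 …(+2); best=2280 via (A,hash)
  {AB}: card=200; try (B,nl_idx)→1280, (A,nl_idx)→1800, (A,hash)→2080, (B,merge)→2880, (A,merge)→2960, (B,hash)→3440 …(+2); best=1280 via (B,nl_idx)
  {CDE}: card=1200; try (D,nl_idx)→4700, (C,hash)→4700, (D,merge)→6500, (D,hash)→7300, (C,merge)→13100, (D,nl)→61700 …(+1); best=4700 via (D,nl_idx)
  {ADE}: card=4320; try (A,hash)→4980, (E,hash)→6120, (A,nl_idx)→13020, (A,merge)→13260, (E,merge)→20910, (A,nl)→110400 …(+1); best=4980 via (A,hash)
  {ABD}: card=2400; try (D,nl_idx)→5480, (D,merge)→6080, (D,hash)→6880, (B,hash)→6920, (B,nl_idx)→16200, (B,merge)→21360 …(+2); best=5480 via (D,nl_idx)
  {ACDE}: card=5760; try (A,hash)→7580, (C,hash)→10700, (A,nl_idx)→18860, (A,merge)→20060, (C,merge)→66260, (A,nl)→148700 …(+1); best=7580 via (A,hash)
  {ABDE}: card=7200; try (E,hash)→10280, (B,hash)→12500, (E,merge)→38030, (B,nl_idx)→46740, (B,merge)→67260, (E,nl)→365480 …(+1); best=10280 via (E,hash)
  {ABCDE}: card=9600; try (B,hash)→16540, (C,hash)→18880, (B,nl_idx)→63260, (B,merge)→90020, (C,merge)→111880, (C,nl)→730280 …(+1); best=16540 via (B,hash)

cost=16540; order=E,C,D,A,B; methods=hash,nl_idx,hash,hash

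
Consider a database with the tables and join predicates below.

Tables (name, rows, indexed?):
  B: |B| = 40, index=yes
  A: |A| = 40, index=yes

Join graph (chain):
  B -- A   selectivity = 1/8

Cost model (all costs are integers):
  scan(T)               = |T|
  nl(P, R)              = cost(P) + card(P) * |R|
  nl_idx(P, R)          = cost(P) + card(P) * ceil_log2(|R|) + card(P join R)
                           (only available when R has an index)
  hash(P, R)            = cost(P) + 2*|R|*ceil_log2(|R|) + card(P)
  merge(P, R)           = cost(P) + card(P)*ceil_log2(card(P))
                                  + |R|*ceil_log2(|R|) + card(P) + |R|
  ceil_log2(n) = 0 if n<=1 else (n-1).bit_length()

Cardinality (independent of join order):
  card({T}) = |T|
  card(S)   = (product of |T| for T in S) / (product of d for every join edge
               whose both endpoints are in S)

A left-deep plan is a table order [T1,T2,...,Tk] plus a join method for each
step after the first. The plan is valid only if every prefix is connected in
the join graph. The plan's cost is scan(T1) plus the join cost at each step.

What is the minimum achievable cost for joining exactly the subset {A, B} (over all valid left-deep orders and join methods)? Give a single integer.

Selinger DP over subsets of {A,B}:
  {B}: scan cost=40, card=40
  {A}: scan cost=40, card=40
  {AB}: card=200; try (B,nl_idx)→480, (A,nl_idx)→480, (B,hash)→560, (A,hash)→560, (B,merge)→600, (A,merge)→600 …(+2); best=480 via (B,nl_idx)

480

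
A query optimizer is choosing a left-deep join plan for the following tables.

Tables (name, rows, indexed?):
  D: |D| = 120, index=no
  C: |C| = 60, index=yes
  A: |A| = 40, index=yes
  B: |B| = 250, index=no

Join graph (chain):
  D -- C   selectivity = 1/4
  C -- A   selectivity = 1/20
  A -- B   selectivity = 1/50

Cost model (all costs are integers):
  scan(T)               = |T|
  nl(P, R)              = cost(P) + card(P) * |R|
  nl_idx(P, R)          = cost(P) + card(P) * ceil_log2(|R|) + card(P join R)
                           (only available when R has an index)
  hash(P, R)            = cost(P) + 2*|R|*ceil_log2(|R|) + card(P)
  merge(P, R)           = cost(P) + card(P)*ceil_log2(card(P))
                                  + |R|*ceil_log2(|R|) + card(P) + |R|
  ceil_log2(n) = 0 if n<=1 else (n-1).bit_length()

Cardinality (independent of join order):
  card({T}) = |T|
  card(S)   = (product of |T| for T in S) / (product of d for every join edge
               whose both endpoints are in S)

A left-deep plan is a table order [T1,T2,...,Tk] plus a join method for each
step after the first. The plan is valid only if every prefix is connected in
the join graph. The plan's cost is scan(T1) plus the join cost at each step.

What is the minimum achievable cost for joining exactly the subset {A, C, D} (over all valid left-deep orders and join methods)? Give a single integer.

Selinger DP over subsets of {A,C,D}:
  {D}: scan cost=120, card=120
  {C}: scan cost=60, card=60
  {A}: scan cost=40, card=40
  {CD}: card=1800; try (C,hash)→960, (D,merge)→1440, (C,merge)→1500, (D,hash)→1800, (C,nl_idx)→2640, (D,nl)→7260 …(+1); best=960 via (C,hash)
  {AC}: card=120; try (C,nl_idx)→400, (A,nl_idx)→540, (A,hash)→600, (C,merge)→740, (A,merge)→760, (C,hash)→800 …(+2); best=400 via (C,nl_idx)
  {ACD}: card=3600; try (D,hash)→2200, (D,merge)→2320, (A,hash)→3240, (D,nl)→14800, (A,nl_idx)→15360, (A,merge)→22840 …(+1); best=2200 via (D,hash)

2200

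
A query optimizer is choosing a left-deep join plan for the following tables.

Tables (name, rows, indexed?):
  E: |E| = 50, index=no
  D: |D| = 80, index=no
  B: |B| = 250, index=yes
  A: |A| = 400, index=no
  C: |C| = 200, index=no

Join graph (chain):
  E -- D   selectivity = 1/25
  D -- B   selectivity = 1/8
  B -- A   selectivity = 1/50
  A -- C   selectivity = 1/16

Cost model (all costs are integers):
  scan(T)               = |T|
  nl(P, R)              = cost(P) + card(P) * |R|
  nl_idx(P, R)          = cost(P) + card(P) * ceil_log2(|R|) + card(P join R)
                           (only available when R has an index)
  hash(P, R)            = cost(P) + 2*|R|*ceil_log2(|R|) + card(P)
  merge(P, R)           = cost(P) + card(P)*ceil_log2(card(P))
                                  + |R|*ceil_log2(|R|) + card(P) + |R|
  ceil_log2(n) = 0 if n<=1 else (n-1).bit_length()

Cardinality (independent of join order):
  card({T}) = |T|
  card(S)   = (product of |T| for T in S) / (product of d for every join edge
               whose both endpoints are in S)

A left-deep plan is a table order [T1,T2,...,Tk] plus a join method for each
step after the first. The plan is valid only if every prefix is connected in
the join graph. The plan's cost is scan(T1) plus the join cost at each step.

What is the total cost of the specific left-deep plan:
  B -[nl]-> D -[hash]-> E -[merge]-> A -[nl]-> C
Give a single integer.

step 1: scan B: cost=250, card=250
step 2: join D via nl
    card(P join D) = 250*80/(8) = 2500
    cost = 250 + 250*80 = 20250
step 3: join E via hash
    card(P join E) = 2500*50/(25) = 5000
    cost = 20250 + 2*50*6 + 2500 = 23350
step 4: join A via merge
    card(P join A) = 5000*400/(50) = 40000
    cost = 23350 + 5000*13 + 400*9 + 5000 + 400 = 97350
step 5: join C via nl
    card(P join C) = 40000*200/(16) = 500000
    cost = 97350 + 40000*200 = 8097350

8097350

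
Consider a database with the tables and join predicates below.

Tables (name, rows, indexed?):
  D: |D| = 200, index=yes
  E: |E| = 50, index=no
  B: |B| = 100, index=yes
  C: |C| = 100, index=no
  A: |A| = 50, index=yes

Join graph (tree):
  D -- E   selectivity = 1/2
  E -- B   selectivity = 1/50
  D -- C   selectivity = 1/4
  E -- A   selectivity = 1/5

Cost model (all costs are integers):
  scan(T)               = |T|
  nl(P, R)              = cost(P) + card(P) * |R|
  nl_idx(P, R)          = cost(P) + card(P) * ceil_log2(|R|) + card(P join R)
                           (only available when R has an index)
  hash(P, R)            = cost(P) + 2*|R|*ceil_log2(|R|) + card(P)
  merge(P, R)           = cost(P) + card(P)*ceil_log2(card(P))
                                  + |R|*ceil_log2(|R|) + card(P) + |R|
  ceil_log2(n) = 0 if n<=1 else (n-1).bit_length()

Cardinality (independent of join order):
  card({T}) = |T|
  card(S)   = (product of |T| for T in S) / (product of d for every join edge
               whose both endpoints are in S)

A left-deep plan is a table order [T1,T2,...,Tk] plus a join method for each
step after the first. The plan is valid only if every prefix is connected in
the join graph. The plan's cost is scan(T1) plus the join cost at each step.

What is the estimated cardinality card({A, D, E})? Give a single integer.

50000

Tables in S: A(50), D(200), E(50)
Edges inside S: D-E(d=2), E-A(d=5)
numerator = 50 * 200 * 50 = 500000
denominator = 2 * 5 = 10
card(S) = 500000 / 10 = 50000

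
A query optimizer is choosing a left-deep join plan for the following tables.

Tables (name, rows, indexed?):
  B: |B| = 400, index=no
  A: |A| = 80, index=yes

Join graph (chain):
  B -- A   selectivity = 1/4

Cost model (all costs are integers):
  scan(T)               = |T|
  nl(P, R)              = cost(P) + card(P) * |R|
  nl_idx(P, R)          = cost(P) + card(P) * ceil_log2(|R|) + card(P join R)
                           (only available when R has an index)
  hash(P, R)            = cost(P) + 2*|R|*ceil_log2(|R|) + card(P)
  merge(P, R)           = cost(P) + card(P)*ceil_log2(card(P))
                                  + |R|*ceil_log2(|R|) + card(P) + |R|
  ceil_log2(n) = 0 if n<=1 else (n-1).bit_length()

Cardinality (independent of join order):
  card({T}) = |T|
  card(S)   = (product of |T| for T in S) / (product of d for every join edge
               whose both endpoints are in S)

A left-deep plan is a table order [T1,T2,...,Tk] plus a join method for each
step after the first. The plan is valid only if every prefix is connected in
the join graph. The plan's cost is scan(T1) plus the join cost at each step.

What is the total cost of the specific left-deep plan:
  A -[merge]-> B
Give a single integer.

step 1: scan A: cost=80, card=80
step 2: join B via merge
    card(P join B) = 80*400/(4) = 8000
    cost = 80 + 80*7 + 400*9 + 80 + 400 = 4720

4720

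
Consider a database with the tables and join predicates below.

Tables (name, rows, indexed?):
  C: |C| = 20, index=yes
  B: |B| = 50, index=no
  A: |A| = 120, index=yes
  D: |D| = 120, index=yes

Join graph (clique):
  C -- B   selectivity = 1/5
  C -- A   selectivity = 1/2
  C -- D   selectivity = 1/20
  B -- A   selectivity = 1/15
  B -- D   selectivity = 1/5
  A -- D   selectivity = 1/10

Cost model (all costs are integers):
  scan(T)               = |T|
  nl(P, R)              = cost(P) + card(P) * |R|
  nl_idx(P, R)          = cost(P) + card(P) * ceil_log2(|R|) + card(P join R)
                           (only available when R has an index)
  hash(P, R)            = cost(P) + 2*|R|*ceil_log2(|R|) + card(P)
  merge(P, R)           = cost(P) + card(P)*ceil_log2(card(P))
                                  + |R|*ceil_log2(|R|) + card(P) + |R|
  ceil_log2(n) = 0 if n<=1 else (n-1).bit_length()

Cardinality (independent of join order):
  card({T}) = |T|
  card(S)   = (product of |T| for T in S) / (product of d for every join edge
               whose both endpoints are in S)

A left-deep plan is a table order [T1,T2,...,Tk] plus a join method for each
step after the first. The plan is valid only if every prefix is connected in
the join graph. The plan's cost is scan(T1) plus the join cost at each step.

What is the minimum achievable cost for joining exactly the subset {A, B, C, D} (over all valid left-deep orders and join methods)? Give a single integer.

2776

Selinger DP over subsets of {A,B,C,D}:
  {C}: scan cost=20, card=20
  {B}: scan cost=50, card=50
  {A}: scan cost=120, card=120
  {D}: scan cost=120, card=120
  {BC}: card=200; try (C,hash)→300, (B,merge)→490, (C,nl_idx)→500, (C,merge)→520, (B,hash)→640, (B,nl)→1020 …(+1); best=300 via (C,hash)
  {AC}: card=1200; try (C,hash)→440, (A,merge)→1100, (C,merge)→1200, (A,nl_idx)→1360, (A,hash)→1720, (C,nl_idx)→1920 …(+2); best=440 via (C,hash)
  {CD}: card=120; try (D,nl_idx)→280, (C,hash)→440, (C,nl_idx)→840, (D,merge)→1100, (C,merge)→1200, (D,hash)→1720 …(+2); best=280 via (D,nl_idx)
  {AB}: card=400; try (A,nl_idx)→800, (B,hash)→840, (A,merge)→1360, (B,merge)→1430, (A,hash)→1780, (A,nl)→6050 …(+1); best=800 via (A,nl_idx)
  {BD}: card=1200; try (B,hash)→840, (D,merge)→1360, (B,merge)→1430, (D,nl_idx)→1600, (D,hash)→1780, (D,nl)→6050 …(+1); best=840 via (B,hash)
  {AD}: card=1440; try (D,hash)→1920, (A,hash)→1920, (D,merge)→2040, (A,merge)→2040, (D,nl_idx)→2400, (A,nl_idx)→2400 …(+2); best=1920 via (D,hash)
  {ABC}: card=800; try (C,hash)→1400, (A,hash)→2180, (B,hash)→2240, (A,nl_idx)→2500, (A,merge)→3060, (C,nl_idx)→3600 …(+5); best=1400 via (C,hash)
  {BCD}: card=240; try (B,hash)→1000, (B,merge)→1590, (D,nl_idx)→1940, (D,hash)→2180, (C,hash)→2240, (D,merge)→3060 …(+5); best=1000 via (B,hash)
  {ACD}: card=720; try (A,nl_idx)→1840, (A,hash)→2080, (A,merge)→2200, (D,hash)→3320, (C,hash)→3560, (D,nl_idx)→9560 …(+6); best=1840 via (A,nl_idx)
  {ABD}: card=960; try (D,hash)→2880, (A,hash)→3720, (B,hash)→3960, (D,nl_idx)→4560, (D,merge)→5760, (A,nl_idx)→10200 …(+5); best=2880 via (D,hash)
  {ABCD}: card=96; try (A,nl_idx)→2776, (A,hash)→2920, (B,hash)→3160, (D,hash)→3880, (C,hash)→4040, (A,merge)→4120 …(+9); best=2776 via (A,nl_idx)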